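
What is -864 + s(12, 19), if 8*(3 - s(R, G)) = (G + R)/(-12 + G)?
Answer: -48247/56 ≈ -861.55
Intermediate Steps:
s(R, G) = 3 - (G + R)/(8*(-12 + G))
-864 + s(12, 19) = -864 + (-288 - 1*12 + 23*19)/(8*(-12 + 19)) = -864 + (⅛)*(-288 - 12 + 437)/7 = -864 + (⅛)*(⅐)*137 = -864 + 137/56 = -48247/56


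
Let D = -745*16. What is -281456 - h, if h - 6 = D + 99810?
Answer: -369352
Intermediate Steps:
D = -11920
h = 87896 (h = 6 + (-11920 + 99810) = 6 + 87890 = 87896)
-281456 - h = -281456 - 1*87896 = -281456 - 87896 = -369352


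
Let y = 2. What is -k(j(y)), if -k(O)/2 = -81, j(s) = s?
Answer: -162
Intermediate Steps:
k(O) = 162 (k(O) = -2*(-81) = 162)
-k(j(y)) = -1*162 = -162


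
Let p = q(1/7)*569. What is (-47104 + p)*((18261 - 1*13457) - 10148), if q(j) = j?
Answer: 1759025696/7 ≈ 2.5129e+8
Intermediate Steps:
p = 569/7 ≈ 81.286
(-47104 + p)*((18261 - 1*13457) - 10148) = (-47104 + 569/7)*((18261 - 1*13457) - 10148) = -329159*((18261 - 13457) - 10148)/7 = -329159*(4804 - 10148)/7 = -329159/7*(-5344) = 1759025696/7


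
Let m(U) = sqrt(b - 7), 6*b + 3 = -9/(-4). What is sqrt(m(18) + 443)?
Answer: sqrt(1772 + I*sqrt(114))/2 ≈ 21.048 + 0.06341*I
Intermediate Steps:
b = -1/8 (b = -1/2 + (-9/(-4))/6 = -1/2 + (-9*(-1/4))/6 = -1/2 + (1/6)*(9/4) = -1/2 + 3/8 = -1/8 ≈ -0.12500)
m(U) = I*sqrt(114)/4 (m(U) = sqrt(-1/8 - 7) = sqrt(-57/8) = I*sqrt(114)/4)
sqrt(m(18) + 443) = sqrt(I*sqrt(114)/4 + 443) = sqrt(443 + I*sqrt(114)/4)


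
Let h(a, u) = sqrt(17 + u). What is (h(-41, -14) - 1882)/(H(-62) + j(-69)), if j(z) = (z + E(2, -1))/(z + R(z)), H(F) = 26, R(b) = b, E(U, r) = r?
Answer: -129858/1829 + 69*sqrt(3)/1829 ≈ -70.934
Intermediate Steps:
j(z) = (-1 + z)/(2*z) (j(z) = (z - 1)/(z + z) = (-1 + z)/((2*z)) = (-1 + z)*(1/(2*z)) = (-1 + z)/(2*z))
(h(-41, -14) - 1882)/(H(-62) + j(-69)) = (sqrt(17 - 14) - 1882)/(26 + (1/2)*(-1 - 69)/(-69)) = (sqrt(3) - 1882)/(26 + (1/2)*(-1/69)*(-70)) = (-1882 + sqrt(3))/(26 + 35/69) = (-1882 + sqrt(3))/(1829/69) = (-1882 + sqrt(3))*(69/1829) = -129858/1829 + 69*sqrt(3)/1829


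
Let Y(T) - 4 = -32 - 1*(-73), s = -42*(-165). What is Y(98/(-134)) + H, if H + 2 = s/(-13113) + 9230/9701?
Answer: 613755691/14134357 ≈ 43.423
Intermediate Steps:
s = 6930
H = -22290374/14134357 (H = -2 + (6930/(-13113) + 9230/9701) = -2 + (6930*(-1/13113) + 9230*(1/9701)) = -2 + (-770/1457 + 9230/9701) = -2 + 5978340/14134357 = -22290374/14134357 ≈ -1.5770)
Y(T) = 45 (Y(T) = 4 + (-32 - 1*(-73)) = 4 + (-32 + 73) = 4 + 41 = 45)
Y(98/(-134)) + H = 45 - 22290374/14134357 = 613755691/14134357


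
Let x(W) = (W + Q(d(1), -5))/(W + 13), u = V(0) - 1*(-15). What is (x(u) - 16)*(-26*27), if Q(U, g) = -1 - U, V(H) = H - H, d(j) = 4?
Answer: 76869/7 ≈ 10981.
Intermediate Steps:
V(H) = 0
u = 15 (u = 0 - 1*(-15) = 0 + 15 = 15)
x(W) = (-5 + W)/(13 + W) (x(W) = (W + (-1 - 1*4))/(W + 13) = (W + (-1 - 4))/(13 + W) = (W - 5)/(13 + W) = (-5 + W)/(13 + W))
(x(u) - 16)*(-26*27) = ((-5 + 15)/(13 + 15) - 16)*(-26*27) = (10/28 - 16)*(-702) = ((1/28)*10 - 16)*(-702) = (5/14 - 16)*(-702) = -219/14*(-702) = 76869/7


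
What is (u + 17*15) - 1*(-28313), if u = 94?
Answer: 28662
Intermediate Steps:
(u + 17*15) - 1*(-28313) = (94 + 17*15) - 1*(-28313) = (94 + 255) + 28313 = 349 + 28313 = 28662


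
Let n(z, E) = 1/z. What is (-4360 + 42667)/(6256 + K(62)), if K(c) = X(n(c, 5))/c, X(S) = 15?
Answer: 2375034/387887 ≈ 6.1230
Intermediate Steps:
K(c) = 15/c
(-4360 + 42667)/(6256 + K(62)) = (-4360 + 42667)/(6256 + 15/62) = 38307/(6256 + 15*(1/62)) = 38307/(6256 + 15/62) = 38307/(387887/62) = 38307*(62/387887) = 2375034/387887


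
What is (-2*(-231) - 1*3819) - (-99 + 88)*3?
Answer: -3324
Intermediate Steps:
(-2*(-231) - 1*3819) - (-99 + 88)*3 = (462 - 3819) - (-11)*3 = -3357 - 1*(-33) = -3357 + 33 = -3324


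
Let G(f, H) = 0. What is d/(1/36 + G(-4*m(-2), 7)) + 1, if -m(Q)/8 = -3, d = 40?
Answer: 1441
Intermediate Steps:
m(Q) = 24 (m(Q) = -8*(-3) = 24)
d/(1/36 + G(-4*m(-2), 7)) + 1 = 40/(1/36 + 0) + 1 = 40/(1/36) + 1 = 36*40 + 1 = 1440 + 1 = 1441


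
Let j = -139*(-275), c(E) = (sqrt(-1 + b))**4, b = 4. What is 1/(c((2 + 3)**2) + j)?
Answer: 1/38234 ≈ 2.6155e-5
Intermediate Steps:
c(E) = 9 (c(E) = (sqrt(-1 + 4))**4 = (sqrt(3))**4 = 9)
j = 38225
1/(c((2 + 3)**2) + j) = 1/(9 + 38225) = 1/38234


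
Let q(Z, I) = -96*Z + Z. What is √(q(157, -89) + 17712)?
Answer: √2797 ≈ 52.887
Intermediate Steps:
q(Z, I) = -95*Z
√(q(157, -89) + 17712) = √(-95*157 + 17712) = √(-14915 + 17712) = √2797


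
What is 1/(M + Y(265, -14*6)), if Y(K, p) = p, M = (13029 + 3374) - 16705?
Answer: -1/386 ≈ -0.0025907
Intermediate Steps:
M = -302 (M = 16403 - 16705 = -302)
1/(M + Y(265, -14*6)) = 1/(-302 - 14*6) = 1/(-302 - 84) = 1/(-386) = -1/386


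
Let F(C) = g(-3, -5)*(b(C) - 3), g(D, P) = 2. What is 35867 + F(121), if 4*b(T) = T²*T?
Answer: 1843283/2 ≈ 9.2164e+5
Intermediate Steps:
b(T) = T³/4 (b(T) = (T²*T)/4 = T³/4)
F(C) = -6 + C³/2 (F(C) = 2*(C³/4 - 3) = 2*(-3 + C³/4) = -6 + C³/2)
35867 + F(121) = 35867 + (-6 + (½)*121³) = 35867 + (-6 + (½)*1771561) = 35867 + (-6 + 1771561/2) = 35867 + 1771549/2 = 1843283/2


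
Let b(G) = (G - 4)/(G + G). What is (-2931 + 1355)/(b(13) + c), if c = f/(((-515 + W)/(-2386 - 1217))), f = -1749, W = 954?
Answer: -17988464/163846773 ≈ -0.10979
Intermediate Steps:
b(G) = (-4 + G)/(2*G) (b(G) = (-4 + G)/((2*G)) = (-4 + G)*(1/(2*G)) = (-4 + G)/(2*G))
c = 6301647/439 (c = -1749*(-2386 - 1217)/(-515 + 954) = -1749/(439/(-3603)) = -1749/(439*(-1/3603)) = -1749/(-439/3603) = -1749*(-3603/439) = 6301647/439 ≈ 14355.)
(-2931 + 1355)/(b(13) + c) = (-2931 + 1355)/((½)*(-4 + 13)/13 + 6301647/439) = -1576/((½)*(1/13)*9 + 6301647/439) = -1576/(9/26 + 6301647/439) = -1576/163846773/11414 = -1576*11414/163846773 = -17988464/163846773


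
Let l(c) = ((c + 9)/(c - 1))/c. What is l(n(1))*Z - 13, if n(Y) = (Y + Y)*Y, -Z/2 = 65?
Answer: -728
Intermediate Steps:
Z = -130 (Z = -2*65 = -130)
n(Y) = 2*Y² (n(Y) = (2*Y)*Y = 2*Y²)
l(c) = (9 + c)/(c*(-1 + c)) (l(c) = ((9 + c)/(-1 + c))/c = (9 + c)/(c*(-1 + c)))
l(n(1))*Z - 13 = ((9 + 2*1²)/(((2*1²))*(-1 + 2*1²)))*(-130) - 13 = ((9 + 2*1)/(((2*1))*(-1 + 2*1)))*(-130) - 13 = ((9 + 2)/(2*(-1 + 2)))*(-130) - 13 = ((½)*11/1)*(-130) - 13 = ((½)*1*11)*(-130) - 13 = (11/2)*(-130) - 13 = -715 - 13 = -728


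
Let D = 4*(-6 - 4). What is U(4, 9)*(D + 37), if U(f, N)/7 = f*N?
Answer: -756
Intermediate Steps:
D = -40 (D = 4*(-10) = -40)
U(f, N) = 7*N*f (U(f, N) = 7*(f*N) = 7*(N*f) = 7*N*f)
U(4, 9)*(D + 37) = (7*9*4)*(-40 + 37) = 252*(-3) = -756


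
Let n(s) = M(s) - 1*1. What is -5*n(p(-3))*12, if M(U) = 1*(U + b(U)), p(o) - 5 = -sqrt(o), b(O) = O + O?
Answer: -840 + 180*I*sqrt(3) ≈ -840.0 + 311.77*I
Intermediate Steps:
b(O) = 2*O
p(o) = 5 - sqrt(o)
M(U) = 3*U (M(U) = 1*(U + 2*U) = 1*(3*U) = 3*U)
n(s) = -1 + 3*s (n(s) = 3*s - 1*1 = 3*s - 1 = -1 + 3*s)
-5*n(p(-3))*12 = -5*(-1 + 3*(5 - sqrt(-3)))*12 = -5*(-1 + 3*(5 - I*sqrt(3)))*12 = -5*(-1 + (15 - 3*I*sqrt(3)))*12 = -5*(14 - 3*I*sqrt(3))*12 = (-70 + 15*I*sqrt(3))*12 = -840 + 180*I*sqrt(3)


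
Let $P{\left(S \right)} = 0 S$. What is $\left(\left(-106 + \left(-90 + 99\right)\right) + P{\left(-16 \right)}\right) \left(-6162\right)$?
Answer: $597714$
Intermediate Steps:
$P{\left(S \right)} = 0$
$\left(\left(-106 + \left(-90 + 99\right)\right) + P{\left(-16 \right)}\right) \left(-6162\right) = \left(\left(-106 + \left(-90 + 99\right)\right) + 0\right) \left(-6162\right) = \left(\left(-106 + 9\right) + 0\right) \left(-6162\right) = \left(-97 + 0\right) \left(-6162\right) = \left(-97\right) \left(-6162\right) = 597714$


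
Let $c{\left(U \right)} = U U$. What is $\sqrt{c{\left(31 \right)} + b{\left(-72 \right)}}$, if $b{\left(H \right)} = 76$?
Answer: $\sqrt{1037} \approx 32.203$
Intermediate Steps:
$c{\left(U \right)} = U^{2}$
$\sqrt{c{\left(31 \right)} + b{\left(-72 \right)}} = \sqrt{31^{2} + 76} = \sqrt{961 + 76} = \sqrt{1037}$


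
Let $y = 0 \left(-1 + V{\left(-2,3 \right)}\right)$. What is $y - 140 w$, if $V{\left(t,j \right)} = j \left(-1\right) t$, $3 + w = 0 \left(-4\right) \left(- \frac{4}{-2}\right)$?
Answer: $420$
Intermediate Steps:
$w = -3$ ($w = -3 + 0 \left(-4\right) \left(- \frac{4}{-2}\right) = -3 + 0 \left(\left(-4\right) \left(- \frac{1}{2}\right)\right) = -3 + 0 \cdot 2 = -3 + 0 = -3$)
$V{\left(t,j \right)} = - j t$
$y = 0$ ($y = 0 \left(-1 - 3 \left(-2\right)\right) = 0 \left(-1 + 6\right) = 0 \cdot 5 = 0$)
$y - 140 w = 0 - -420 = 0 + 420 = 420$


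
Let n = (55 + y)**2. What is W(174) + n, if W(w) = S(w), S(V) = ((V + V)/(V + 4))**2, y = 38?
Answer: 68539005/7921 ≈ 8652.8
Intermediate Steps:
S(V) = 4*V**2/(4 + V)**2 (S(V) = ((2*V)/(4 + V))**2 = (2*V/(4 + V))**2 = 4*V**2/(4 + V)**2)
W(w) = 4*w**2/(4 + w)**2
n = 8649 (n = (55 + 38)**2 = 93**2 = 8649)
W(174) + n = 4*174**2/(4 + 174)**2 + 8649 = 4*30276/178**2 + 8649 = 4*30276*(1/31684) + 8649 = 30276/7921 + 8649 = 68539005/7921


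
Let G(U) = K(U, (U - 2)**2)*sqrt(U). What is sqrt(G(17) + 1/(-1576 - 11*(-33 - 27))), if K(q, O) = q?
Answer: sqrt(-229 + 3565988*sqrt(17))/458 ≈ 8.3721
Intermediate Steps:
G(U) = U**(3/2) (G(U) = U*sqrt(U) = U**(3/2))
sqrt(G(17) + 1/(-1576 - 11*(-33 - 27))) = sqrt(17**(3/2) + 1/(-1576 - 11*(-33 - 27))) = sqrt(17*sqrt(17) + 1/(-1576 - 11*(-60))) = sqrt(17*sqrt(17) + 1/(-1576 + 660)) = sqrt(17*sqrt(17) + 1/(-916)) = sqrt(17*sqrt(17) - 1/916) = sqrt(-1/916 + 17*sqrt(17))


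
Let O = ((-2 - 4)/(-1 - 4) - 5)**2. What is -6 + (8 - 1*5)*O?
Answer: 933/25 ≈ 37.320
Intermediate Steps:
O = 361/25 (O = (-6/(-5) - 5)**2 = (-6*(-1/5) - 5)**2 = (6/5 - 5)**2 = (-19/5)**2 = 361/25 ≈ 14.440)
-6 + (8 - 1*5)*O = -6 + (8 - 1*5)*(361/25) = -6 + (8 - 5)*(361/25) = -6 + 3*(361/25) = -6 + 1083/25 = 933/25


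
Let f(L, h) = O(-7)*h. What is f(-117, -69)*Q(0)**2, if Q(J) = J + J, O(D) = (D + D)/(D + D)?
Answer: 0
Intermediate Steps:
O(D) = 1 (O(D) = (2*D)/((2*D)) = (2*D)*(1/(2*D)) = 1)
Q(J) = 2*J
f(L, h) = h (f(L, h) = 1*h = h)
f(-117, -69)*Q(0)**2 = -69*(2*0)**2 = -69*0**2 = -69*0 = 0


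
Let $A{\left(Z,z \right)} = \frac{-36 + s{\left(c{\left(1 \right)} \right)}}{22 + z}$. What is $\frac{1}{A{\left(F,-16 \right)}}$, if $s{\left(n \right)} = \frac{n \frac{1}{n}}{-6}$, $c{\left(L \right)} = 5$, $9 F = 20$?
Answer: $- \frac{36}{217} \approx -0.1659$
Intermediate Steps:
$F = \frac{20}{9}$ ($F = \frac{1}{9} \cdot 20 = \frac{20}{9} \approx 2.2222$)
$s{\left(n \right)} = - \frac{1}{6}$ ($s{\left(n \right)} = 1 \left(- \frac{1}{6}\right) = - \frac{1}{6}$)
$A{\left(Z,z \right)} = - \frac{217}{6 \left(22 + z\right)}$ ($A{\left(Z,z \right)} = \frac{-36 - \frac{1}{6}}{22 + z} = - \frac{217}{6 \left(22 + z\right)}$)
$\frac{1}{A{\left(F,-16 \right)}} = \frac{1}{\left(-217\right) \frac{1}{132 + 6 \left(-16\right)}} = \frac{1}{\left(-217\right) \frac{1}{132 - 96}} = \frac{1}{\left(-217\right) \frac{1}{36}} = \frac{1}{- \frac{217}{36}} = - \frac{36}{217}$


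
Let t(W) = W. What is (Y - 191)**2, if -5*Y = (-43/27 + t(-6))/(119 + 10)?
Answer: 442507004944/12131289 ≈ 36477.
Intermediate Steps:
Y = 41/3483 (Y = -(-43/27 - 6)/(5*(119 + 10)) = -(-43*1/27 - 6)/(5*129) = -(-43/27 - 6)/(5*129) = -(-41)/(27*129) = -1/5*(-205/3483) = 41/3483 ≈ 0.011771)
(Y - 191)**2 = (41/3483 - 191)**2 = (-665212/3483)**2 = 442507004944/12131289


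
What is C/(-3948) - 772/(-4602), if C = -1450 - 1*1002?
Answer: 199055/252343 ≈ 0.78883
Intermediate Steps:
C = -2452 (C = -1450 - 1002 = -2452)
C/(-3948) - 772/(-4602) = -2452/(-3948) - 772/(-4602) = -2452*(-1/3948) - 772*(-1/4602) = 613/987 + 386/2301 = 199055/252343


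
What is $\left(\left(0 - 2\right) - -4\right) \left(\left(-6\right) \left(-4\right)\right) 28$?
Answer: $1344$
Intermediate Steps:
$\left(\left(0 - 2\right) - -4\right) \left(\left(-6\right) \left(-4\right)\right) 28 = \left(-2 + 4\right) 24 \cdot 28 = 2 \cdot 24 \cdot 28 = 48 \cdot 28 = 1344$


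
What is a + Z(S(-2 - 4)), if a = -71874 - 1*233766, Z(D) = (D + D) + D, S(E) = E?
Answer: -305658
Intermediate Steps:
Z(D) = 3*D (Z(D) = 2*D + D = 3*D)
a = -305640 (a = -71874 - 233766 = -305640)
a + Z(S(-2 - 4)) = -305640 + 3*(-2 - 4) = -305640 + 3*(-6) = -305640 - 18 = -305658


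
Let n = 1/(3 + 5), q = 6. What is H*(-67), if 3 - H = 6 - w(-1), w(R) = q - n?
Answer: -1541/8 ≈ -192.63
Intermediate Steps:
n = 1/8 ≈ 0.12500
w(R) = 47/8 (w(R) = 6 - 1*1/8 = 6 - 1/8 = 47/8)
H = 23/8 (H = 3 - (6 - 1*47/8) = 3 - (6 - 47/8) = 3 - 1*1/8 = 3 - 1/8 = 23/8 ≈ 2.8750)
H*(-67) = (23/8)*(-67) = -1541/8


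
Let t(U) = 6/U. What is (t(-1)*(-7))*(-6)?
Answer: -252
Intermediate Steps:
(t(-1)*(-7))*(-6) = ((6/(-1))*(-7))*(-6) = ((6*(-1))*(-7))*(-6) = -6*(-7)*(-6) = 42*(-6) = -252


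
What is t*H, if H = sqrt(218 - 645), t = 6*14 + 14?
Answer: 98*I*sqrt(427) ≈ 2025.1*I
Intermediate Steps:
t = 98 (t = 84 + 14 = 98)
H = I*sqrt(427) (H = sqrt(-427) = I*sqrt(427) ≈ 20.664*I)
t*H = 98*(I*sqrt(427)) = 98*I*sqrt(427)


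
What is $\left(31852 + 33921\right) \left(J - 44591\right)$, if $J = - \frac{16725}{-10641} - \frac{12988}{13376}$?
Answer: $- \frac{34786959308234481}{11861168} \approx -2.9328 \cdot 10^{9}$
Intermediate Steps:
$J = \frac{7125691}{11861168}$ ($J = \left(-16725\right) \left(- \frac{1}{10641}\right) - \frac{3247}{3344} = \frac{5575}{3547} - \frac{3247}{3344} = \frac{7125691}{11861168} \approx 0.60076$)
$\left(31852 + 33921\right) \left(J - 44591\right) = \left(31852 + 33921\right) \left(\frac{7125691}{11861168} - 44591\right) = 65773 \left(- \frac{528894216597}{11861168}\right) = - \frac{34786959308234481}{11861168}$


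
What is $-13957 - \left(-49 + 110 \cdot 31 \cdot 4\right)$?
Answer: $-27548$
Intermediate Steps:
$-13957 - \left(-49 + 110 \cdot 31 \cdot 4\right) = -13957 - \left(-49 + 110 \cdot 124\right) = -13957 - \left(-49 + 13640\right) = -13957 - 13591 = -27548$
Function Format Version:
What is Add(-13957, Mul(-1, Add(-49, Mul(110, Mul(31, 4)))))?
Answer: -27548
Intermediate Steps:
Add(-13957, Mul(-1, Add(-49, Mul(110, Mul(31, 4))))) = Add(-13957, Mul(-1, Add(-49, Mul(110, 124)))) = Add(-13957, Mul(-1, Add(-49, 13640))) = Add(-13957, Mul(-1, 13591)) = Add(-13957, -13591) = -27548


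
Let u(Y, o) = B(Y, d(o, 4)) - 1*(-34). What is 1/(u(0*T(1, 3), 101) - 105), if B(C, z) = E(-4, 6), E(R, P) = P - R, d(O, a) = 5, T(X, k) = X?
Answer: -1/61 ≈ -0.016393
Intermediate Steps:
B(C, z) = 10 (B(C, z) = 6 - 1*(-4) = 6 + 4 = 10)
u(Y, o) = 44 (u(Y, o) = 10 - 1*(-34) = 10 + 34 = 44)
1/(u(0*T(1, 3), 101) - 105) = 1/(44 - 105) = 1/(-61) = -1/61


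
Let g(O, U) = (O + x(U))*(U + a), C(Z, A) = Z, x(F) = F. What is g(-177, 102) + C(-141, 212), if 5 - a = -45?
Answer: -11541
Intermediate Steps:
a = 50 (a = 5 - 1*(-45) = 5 + 45 = 50)
g(O, U) = (50 + U)*(O + U) (g(O, U) = (O + U)*(U + 50) = (O + U)*(50 + U) = (50 + U)*(O + U))
g(-177, 102) + C(-141, 212) = (102**2 + 50*(-177) + 50*102 - 177*102) - 141 = (10404 - 8850 + 5100 - 18054) - 141 = -11400 - 141 = -11541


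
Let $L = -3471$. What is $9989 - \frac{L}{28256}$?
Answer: $\frac{282252655}{28256} \approx 9989.1$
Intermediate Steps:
$9989 - \frac{L}{28256} = 9989 - - \frac{3471}{28256} = 9989 + \frac{3471}{28256} = \frac{282252655}{28256}$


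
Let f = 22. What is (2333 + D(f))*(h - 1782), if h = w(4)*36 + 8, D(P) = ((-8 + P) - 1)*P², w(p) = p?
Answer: -14058750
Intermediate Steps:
D(P) = P²*(-9 + P) (D(P) = (-9 + P)*P² = P²*(-9 + P))
h = 152 (h = 4*36 + 8 = 144 + 8 = 152)
(2333 + D(f))*(h - 1782) = (2333 + 22²*(-9 + 22))*(152 - 1782) = (2333 + 484*13)*(-1630) = (2333 + 6292)*(-1630) = 8625*(-1630) = -14058750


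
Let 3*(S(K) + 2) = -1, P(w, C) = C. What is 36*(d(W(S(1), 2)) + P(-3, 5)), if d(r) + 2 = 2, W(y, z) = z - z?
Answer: 180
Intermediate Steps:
S(K) = -7/3 (S(K) = -2 + (⅓)*(-1) = -2 - ⅓ = -7/3)
W(y, z) = 0
d(r) = 0 (d(r) = -2 + 2 = 0)
36*(d(W(S(1), 2)) + P(-3, 5)) = 36*(0 + 5) = 36*5 = 180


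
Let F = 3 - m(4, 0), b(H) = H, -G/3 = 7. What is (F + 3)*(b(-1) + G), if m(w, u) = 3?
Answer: -66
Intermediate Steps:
G = -21 (G = -3*7 = -21)
F = 0 (F = 3 - 1*3 = 3 - 3 = 0)
(F + 3)*(b(-1) + G) = (0 + 3)*(-1 - 21) = 3*(-22) = -66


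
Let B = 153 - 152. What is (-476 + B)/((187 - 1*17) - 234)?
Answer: 475/64 ≈ 7.4219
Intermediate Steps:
B = 1
(-476 + B)/((187 - 1*17) - 234) = (-476 + 1)/((187 - 1*17) - 234) = -475/((187 - 17) - 234) = -475/(170 - 234) = -475/(-64) = -475*(-1/64) = 475/64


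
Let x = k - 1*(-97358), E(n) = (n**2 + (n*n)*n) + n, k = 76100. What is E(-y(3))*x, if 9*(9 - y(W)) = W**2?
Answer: -79096848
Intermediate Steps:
y(W) = 9 - W**2/9
E(n) = n + n**2 + n**3 (E(n) = (n**2 + n**2*n) + n = (n**2 + n**3) + n = n + n**2 + n**3)
x = 173458 (x = 76100 - 1*(-97358) = 76100 + 97358 = 173458)
E(-y(3))*x = ((-(9 - 1/9*3**2))*(1 - (9 - 1/9*3**2) + (-(9 - 1/9*3**2))**2))*173458 = ((-(9 - 1/9*9))*(1 - (9 - 1/9*9) + (-(9 - 1/9*9))**2))*173458 = ((-(9 - 1))*(1 - (9 - 1) + (-(9 - 1))**2))*173458 = ((-1*8)*(1 - 1*8 + (-1*8)**2))*173458 = -8*(1 - 8 + (-8)**2)*173458 = -8*(1 - 8 + 64)*173458 = -8*57*173458 = -456*173458 = -79096848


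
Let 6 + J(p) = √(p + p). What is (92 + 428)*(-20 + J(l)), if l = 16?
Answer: -13520 + 2080*√2 ≈ -10578.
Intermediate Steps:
J(p) = -6 + √2*√p (J(p) = -6 + √(p + p) = -6 + √(2*p) = -6 + √2*√p)
(92 + 428)*(-20 + J(l)) = (92 + 428)*(-20 + (-6 + √2*√16)) = 520*(-20 + (-6 + √2*4)) = 520*(-20 + (-6 + 4*√2)) = 520*(-26 + 4*√2) = -13520 + 2080*√2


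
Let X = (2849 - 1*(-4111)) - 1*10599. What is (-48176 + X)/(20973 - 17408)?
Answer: -10363/713 ≈ -14.534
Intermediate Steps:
X = -3639 (X = (2849 + 4111) - 10599 = 6960 - 10599 = -3639)
(-48176 + X)/(20973 - 17408) = (-48176 - 3639)/(20973 - 17408) = -51815/3565 = -51815*1/3565 = -10363/713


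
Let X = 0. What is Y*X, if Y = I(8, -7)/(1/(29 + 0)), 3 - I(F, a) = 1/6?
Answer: 0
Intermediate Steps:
I(F, a) = 17/6 (I(F, a) = 3 - 1/6 = 3 - 1*⅙ = 3 - ⅙ = 17/6)
Y = 493/6 (Y = 17/(6*(1/(29 + 0))) = 17/(6*(1/29)) = (17/6)*29 = 493/6 ≈ 82.167)
Y*X = (493/6)*0 = 0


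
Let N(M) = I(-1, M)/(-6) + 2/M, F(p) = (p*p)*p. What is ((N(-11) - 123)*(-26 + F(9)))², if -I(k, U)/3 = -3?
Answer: 3718452732241/484 ≈ 7.6828e+9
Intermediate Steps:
I(k, U) = 9 (I(k, U) = -3*(-3) = 9)
F(p) = p³ (F(p) = p²*p = p³)
N(M) = -3/2 + 2/M (N(M) = 9/(-6) + 2/M = 9*(-⅙) + 2/M = -3/2 + 2/M)
((N(-11) - 123)*(-26 + F(9)))² = (((-3/2 + 2/(-11)) - 123)*(-26 + 9³))² = (((-3/2 + 2*(-1/11)) - 123)*(-26 + 729))² = (((-3/2 - 2/11) - 123)*703)² = ((-37/22 - 123)*703)² = (-2743/22*703)² = (-1928329/22)² = 3718452732241/484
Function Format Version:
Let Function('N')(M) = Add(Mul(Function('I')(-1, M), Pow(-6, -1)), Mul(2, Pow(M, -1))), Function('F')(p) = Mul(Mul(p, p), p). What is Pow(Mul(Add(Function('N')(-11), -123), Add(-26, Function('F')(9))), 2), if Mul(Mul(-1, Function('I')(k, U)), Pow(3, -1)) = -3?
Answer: Rational(3718452732241, 484) ≈ 7.6828e+9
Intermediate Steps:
Function('I')(k, U) = 9 (Function('I')(k, U) = Mul(-3, -3) = 9)
Function('F')(p) = Pow(p, 3) (Function('F')(p) = Mul(Pow(p, 2), p) = Pow(p, 3))
Function('N')(M) = Add(Rational(-3, 2), Mul(2, Pow(M, -1))) (Function('N')(M) = Add(Mul(9, Pow(-6, -1)), Mul(2, Pow(M, -1))) = Add(Mul(9, Rational(-1, 6)), Mul(2, Pow(M, -1))) = Add(Rational(-3, 2), Mul(2, Pow(M, -1))))
Pow(Mul(Add(Function('N')(-11), -123), Add(-26, Function('F')(9))), 2) = Pow(Mul(Add(Add(Rational(-3, 2), Mul(2, Pow(-11, -1))), -123), Add(-26, Pow(9, 3))), 2) = Pow(Mul(Add(Add(Rational(-3, 2), Mul(2, Rational(-1, 11))), -123), Add(-26, 729)), 2) = Pow(Mul(Add(Add(Rational(-3, 2), Rational(-2, 11)), -123), 703), 2) = Pow(Mul(Add(Rational(-37, 22), -123), 703), 2) = Pow(Mul(Rational(-2743, 22), 703), 2) = Pow(Rational(-1928329, 22), 2) = Rational(3718452732241, 484)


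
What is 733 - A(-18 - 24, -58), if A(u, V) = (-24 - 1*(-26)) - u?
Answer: 689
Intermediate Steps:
A(u, V) = 2 - u (A(u, V) = (-24 + 26) - u = 2 - u)
733 - A(-18 - 24, -58) = 733 - (2 - (-18 - 24)) = 733 - (2 - 1*(-42)) = 733 - (2 + 42) = 733 - 1*44 = 733 - 44 = 689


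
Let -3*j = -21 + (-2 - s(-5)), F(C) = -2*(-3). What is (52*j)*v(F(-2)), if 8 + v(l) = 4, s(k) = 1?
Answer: -1664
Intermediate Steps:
F(C) = 6
j = 8 (j = -(-21 + (-2 - 1*1))/3 = -(-21 + (-2 - 1))/3 = -(-21 - 3)/3 = -⅓*(-24) = 8)
v(l) = -4 (v(l) = -8 + 4 = -4)
(52*j)*v(F(-2)) = (52*8)*(-4) = 416*(-4) = -1664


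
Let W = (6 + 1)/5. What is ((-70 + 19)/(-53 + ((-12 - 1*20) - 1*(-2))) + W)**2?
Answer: 698896/172225 ≈ 4.0580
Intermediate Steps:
W = 7/5 (W = (1/5)*7 = 7/5 ≈ 1.4000)
((-70 + 19)/(-53 + ((-12 - 1*20) - 1*(-2))) + W)**2 = ((-70 + 19)/(-53 + ((-12 - 1*20) - 1*(-2))) + 7/5)**2 = (-51/(-53 + ((-12 - 20) + 2)) + 7/5)**2 = (-51/(-53 + (-32 + 2)) + 7/5)**2 = (-51/(-53 - 30) + 7/5)**2 = (-51/(-83) + 7/5)**2 = (-51*(-1/83) + 7/5)**2 = (51/83 + 7/5)**2 = (836/415)**2 = 698896/172225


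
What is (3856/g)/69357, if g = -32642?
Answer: -1928/1131975597 ≈ -1.7032e-6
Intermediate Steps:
(3856/g)/69357 = (3856/(-32642))/69357 = (3856*(-1/32642))*(1/69357) = -1928/16321*1/69357 = -1928/1131975597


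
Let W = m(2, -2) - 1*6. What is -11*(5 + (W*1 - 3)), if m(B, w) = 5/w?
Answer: 143/2 ≈ 71.500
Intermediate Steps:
W = -17/2 (W = 5/(-2) - 1*6 = 5*(-1/2) - 6 = -5/2 - 6 = -17/2 ≈ -8.5000)
-11*(5 + (W*1 - 3)) = -11*(5 + (-17/2*1 - 3)) = -11*(5 + (-17/2 - 3)) = -11*(5 - 23/2) = -11*(-13/2) = 143/2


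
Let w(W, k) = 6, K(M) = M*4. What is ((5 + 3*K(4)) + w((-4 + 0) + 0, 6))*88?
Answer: 5192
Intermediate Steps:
K(M) = 4*M
((5 + 3*K(4)) + w((-4 + 0) + 0, 6))*88 = ((5 + 3*(4*4)) + 6)*88 = ((5 + 3*16) + 6)*88 = ((5 + 48) + 6)*88 = (53 + 6)*88 = 59*88 = 5192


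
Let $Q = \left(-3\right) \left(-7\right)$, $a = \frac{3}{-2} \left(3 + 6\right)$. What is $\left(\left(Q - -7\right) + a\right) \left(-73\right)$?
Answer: $- \frac{2117}{2} \approx -1058.5$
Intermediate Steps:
$a = - \frac{27}{2}$ ($a = 3 \left(- \frac{1}{2}\right) 9 = \left(- \frac{3}{2}\right) 9 = - \frac{27}{2} \approx -13.5$)
$Q = 21$
$\left(\left(Q - -7\right) + a\right) \left(-73\right) = \left(\left(21 - -7\right) - \frac{27}{2}\right) \left(-73\right) = \left(\left(21 + \left(-21 + 28\right)\right) - \frac{27}{2}\right) \left(-73\right) = \left(\left(21 + 7\right) - \frac{27}{2}\right) \left(-73\right) = \left(28 - \frac{27}{2}\right) \left(-73\right) = \frac{29}{2} \left(-73\right) = - \frac{2117}{2}$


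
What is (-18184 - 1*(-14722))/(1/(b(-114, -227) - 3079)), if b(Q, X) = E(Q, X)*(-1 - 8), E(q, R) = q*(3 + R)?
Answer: 806310186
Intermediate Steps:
b(Q, X) = -9*Q*(3 + X) (b(Q, X) = (Q*(3 + X))*(-1 - 8) = (Q*(3 + X))*(-9) = -9*Q*(3 + X))
(-18184 - 1*(-14722))/(1/(b(-114, -227) - 3079)) = (-18184 - 1*(-14722))/(1/(-9*(-114)*(3 - 227) - 3079)) = (-18184 + 14722)/(1/(-9*(-114)*(-224) - 3079)) = -3462/(1/(-229824 - 3079)) = -3462/(1/(-232903)) = -3462/(-1/232903) = -3462*(-232903) = 806310186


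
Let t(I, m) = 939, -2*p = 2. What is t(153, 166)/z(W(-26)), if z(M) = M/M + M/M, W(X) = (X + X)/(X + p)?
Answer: 939/2 ≈ 469.50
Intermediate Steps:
p = -1 (p = -½*2 = -1)
W(X) = 2*X/(-1 + X) (W(X) = (X + X)/(X - 1) = (2*X)/(-1 + X) = 2*X/(-1 + X))
z(M) = 2 (z(M) = 1 + 1 = 2)
t(153, 166)/z(W(-26)) = 939/2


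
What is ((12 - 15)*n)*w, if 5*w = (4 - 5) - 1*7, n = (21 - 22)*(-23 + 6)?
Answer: 408/5 ≈ 81.600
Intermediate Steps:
n = 17 (n = -1*(-17) = 17)
w = -8/5 (w = ((4 - 5) - 1*7)/5 = (-1 - 7)/5 = (⅕)*(-8) = -8/5 ≈ -1.6000)
((12 - 15)*n)*w = ((12 - 15)*17)*(-8/5) = -3*17*(-8/5) = -51*(-8/5) = 408/5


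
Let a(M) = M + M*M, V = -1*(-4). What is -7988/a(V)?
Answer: -1997/5 ≈ -399.40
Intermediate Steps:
V = 4
a(M) = M + M**2
-7988/a(V) = -7988*1/(4*(1 + 4)) = -7988/(4*5) = -7988/20 = -7988*1/20 = -1997/5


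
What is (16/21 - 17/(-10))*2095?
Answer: 216623/42 ≈ 5157.7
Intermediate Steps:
(16/21 - 17/(-10))*2095 = (16*(1/21) - 17*(-1/10))*2095 = (16/21 + 17/10)*2095 = (517/210)*2095 = 216623/42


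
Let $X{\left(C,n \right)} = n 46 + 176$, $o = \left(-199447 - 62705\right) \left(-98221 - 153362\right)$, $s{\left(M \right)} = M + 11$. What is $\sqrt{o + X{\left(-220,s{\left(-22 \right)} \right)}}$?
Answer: $\sqrt{65952986286} \approx 2.5681 \cdot 10^{5}$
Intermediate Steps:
$s{\left(M \right)} = 11 + M$
$o = 65952986616$ ($o = \left(-262152\right) \left(-251583\right) = 65952986616$)
$X{\left(C,n \right)} = 176 + 46 n$ ($X{\left(C,n \right)} = 46 n + 176 = 176 + 46 n$)
$\sqrt{o + X{\left(-220,s{\left(-22 \right)} \right)}} = \sqrt{65952986616 + \left(176 + 46 \left(11 - 22\right)\right)} = \sqrt{65952986616 + \left(176 + 46 \left(-11\right)\right)} = \sqrt{65952986616 + \left(176 - 506\right)} = \sqrt{65952986616 - 330} = \sqrt{65952986286}$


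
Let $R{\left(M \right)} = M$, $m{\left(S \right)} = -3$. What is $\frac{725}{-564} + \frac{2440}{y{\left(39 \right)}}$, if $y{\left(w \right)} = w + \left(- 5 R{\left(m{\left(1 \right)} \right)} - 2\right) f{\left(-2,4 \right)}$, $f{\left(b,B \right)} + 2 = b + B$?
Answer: $\frac{149765}{2444} \approx 61.279$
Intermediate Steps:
$f{\left(b,B \right)} = -2 + B + b$ ($f{\left(b,B \right)} = -2 + \left(b + B\right) = -2 + \left(B + b\right) = -2 + B + b$)
$y{\left(w \right)} = w$ ($y{\left(w \right)} = w + \left(\left(-5\right) \left(-3\right) - 2\right) \left(-2 + 4 - 2\right) = w + \left(15 - 2\right) 0 = w + 13 \cdot 0 = w + 0 = w$)
$\frac{725}{-564} + \frac{2440}{y{\left(39 \right)}} = \frac{725}{-564} + \frac{2440}{39} = 725 \left(- \frac{1}{564}\right) + 2440 \cdot \frac{1}{39} = - \frac{725}{564} + \frac{2440}{39} = \frac{149765}{2444}$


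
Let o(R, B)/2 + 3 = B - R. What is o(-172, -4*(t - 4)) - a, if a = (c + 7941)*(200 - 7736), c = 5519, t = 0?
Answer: 101434930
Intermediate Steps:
a = -101434560 (a = (5519 + 7941)*(200 - 7736) = 13460*(-7536) = -101434560)
o(R, B) = -6 - 2*R + 2*B (o(R, B) = -6 + 2*(B - R) = -6 + (-2*R + 2*B) = -6 - 2*R + 2*B)
o(-172, -4*(t - 4)) - a = (-6 - 2*(-172) + 2*(-4*(0 - 4))) - 1*(-101434560) = (-6 + 344 + 2*(-4*(-4))) + 101434560 = (-6 + 344 + 2*16) + 101434560 = (-6 + 344 + 32) + 101434560 = 370 + 101434560 = 101434930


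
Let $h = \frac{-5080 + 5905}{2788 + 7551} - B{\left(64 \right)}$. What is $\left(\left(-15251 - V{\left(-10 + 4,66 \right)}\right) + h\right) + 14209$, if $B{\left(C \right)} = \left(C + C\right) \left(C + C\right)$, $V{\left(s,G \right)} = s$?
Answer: $- \frac{180104555}{10339} \approx -17420.0$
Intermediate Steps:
$B{\left(C \right)} = 4 C^{2}$ ($B{\left(C \right)} = 2 C 2 C = 4 C^{2}$)
$h = - \frac{169393351}{10339}$ ($h = \frac{-5080 + 5905}{2788 + 7551} - 4 \cdot 64^{2} = \frac{825}{10339} - 4 \cdot 4096 = 825 \cdot \frac{1}{10339} - 16384 = \frac{825}{10339} - 16384 = - \frac{169393351}{10339} \approx -16384.0$)
$\left(\left(-15251 - V{\left(-10 + 4,66 \right)}\right) + h\right) + 14209 = \left(\left(-15251 - \left(-10 + 4\right)\right) - \frac{169393351}{10339}\right) + 14209 = \left(\left(-15251 - -6\right) - \frac{169393351}{10339}\right) + 14209 = \left(\left(-15251 + 6\right) - \frac{169393351}{10339}\right) + 14209 = \left(-15245 - \frac{169393351}{10339}\right) + 14209 = - \frac{327011406}{10339} + 14209 = - \frac{180104555}{10339}$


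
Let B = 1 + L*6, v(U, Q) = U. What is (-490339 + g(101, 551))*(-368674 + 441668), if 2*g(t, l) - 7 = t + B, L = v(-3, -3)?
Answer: -35788483739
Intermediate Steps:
L = -3
B = -17 (B = 1 - 3*6 = 1 - 18 = -17)
g(t, l) = -5 + t/2 (g(t, l) = 7/2 + (t - 17)/2 = 7/2 + (-17 + t)/2 = 7/2 + (-17/2 + t/2) = -5 + t/2)
(-490339 + g(101, 551))*(-368674 + 441668) = (-490339 + (-5 + (½)*101))*(-368674 + 441668) = (-490339 + (-5 + 101/2))*72994 = (-490339 + 91/2)*72994 = -980587/2*72994 = -35788483739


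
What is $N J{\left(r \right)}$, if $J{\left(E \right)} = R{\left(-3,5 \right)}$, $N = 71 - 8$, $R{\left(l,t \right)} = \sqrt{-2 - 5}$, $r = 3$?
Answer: $63 i \sqrt{7} \approx 166.68 i$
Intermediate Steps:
$R{\left(l,t \right)} = i \sqrt{7}$ ($R{\left(l,t \right)} = \sqrt{-7} = i \sqrt{7}$)
$N = 63$
$J{\left(E \right)} = i \sqrt{7}$
$N J{\left(r \right)} = 63 i \sqrt{7}$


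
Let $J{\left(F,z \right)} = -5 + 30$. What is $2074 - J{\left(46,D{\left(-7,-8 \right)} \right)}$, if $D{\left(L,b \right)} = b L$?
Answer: $2049$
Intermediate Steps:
$D{\left(L,b \right)} = L b$
$J{\left(F,z \right)} = 25$
$2074 - J{\left(46,D{\left(-7,-8 \right)} \right)} = 2074 - 25 = 2049$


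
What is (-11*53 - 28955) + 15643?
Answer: -13895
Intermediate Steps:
(-11*53 - 28955) + 15643 = (-583 - 28955) + 15643 = -29538 + 15643 = -13895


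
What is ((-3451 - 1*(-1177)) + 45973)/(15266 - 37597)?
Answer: -43699/22331 ≈ -1.9569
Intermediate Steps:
((-3451 - 1*(-1177)) + 45973)/(15266 - 37597) = ((-3451 + 1177) + 45973)/(-22331) = (-2274 + 45973)*(-1/22331) = 43699*(-1/22331) = -43699/22331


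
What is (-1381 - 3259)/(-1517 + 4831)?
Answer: -2320/1657 ≈ -1.4001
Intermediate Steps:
(-1381 - 3259)/(-1517 + 4831) = -4640/3314 = -4640*1/3314 = -2320/1657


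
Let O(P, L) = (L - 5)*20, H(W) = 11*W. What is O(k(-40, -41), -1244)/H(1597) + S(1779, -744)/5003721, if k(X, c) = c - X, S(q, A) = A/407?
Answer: -1541580119876/1084104523953 ≈ -1.4220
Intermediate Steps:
S(q, A) = A/407 (S(q, A) = A*(1/407) = A/407)
O(P, L) = -100 + 20*L (O(P, L) = (-5 + L)*20 = -100 + 20*L)
O(k(-40, -41), -1244)/H(1597) + S(1779, -744)/5003721 = (-100 + 20*(-1244))/((11*1597)) + ((1/407)*(-744))/5003721 = (-100 - 24880)/17567 - 744/407*1/5003721 = -24980*1/17567 - 248/678838149 = -24980/17567 - 248/678838149 = -1541580119876/1084104523953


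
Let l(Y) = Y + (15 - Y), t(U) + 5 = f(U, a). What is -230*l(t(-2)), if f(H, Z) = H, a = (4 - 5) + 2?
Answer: -3450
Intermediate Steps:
a = 1 (a = -1 + 2 = 1)
t(U) = -5 + U
l(Y) = 15
-230*l(t(-2)) = -230*15 = -3450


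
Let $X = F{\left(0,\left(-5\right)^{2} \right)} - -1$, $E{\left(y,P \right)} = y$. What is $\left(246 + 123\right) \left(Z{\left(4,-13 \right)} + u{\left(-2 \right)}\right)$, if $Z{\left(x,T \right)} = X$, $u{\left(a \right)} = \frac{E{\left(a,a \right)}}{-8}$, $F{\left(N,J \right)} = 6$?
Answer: $\frac{10701}{4} \approx 2675.3$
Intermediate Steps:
$u{\left(a \right)} = - \frac{a}{8}$ ($u{\left(a \right)} = \frac{a}{-8} = a \left(- \frac{1}{8}\right) = - \frac{a}{8}$)
$X = 7$ ($X = 6 - -1 = 6 + 1 = 7$)
$Z{\left(x,T \right)} = 7$
$\left(246 + 123\right) \left(Z{\left(4,-13 \right)} + u{\left(-2 \right)}\right) = \left(246 + 123\right) \left(7 - - \frac{1}{4}\right) = 369 \left(7 + \frac{1}{4}\right) = 369 \cdot \frac{29}{4} = \frac{10701}{4}$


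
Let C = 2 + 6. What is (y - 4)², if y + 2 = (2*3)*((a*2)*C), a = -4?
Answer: 152100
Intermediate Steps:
C = 8
y = -386 (y = -2 + (2*3)*(-4*2*8) = -2 + 6*(-8*8) = -2 + 6*(-64) = -2 - 384 = -386)
(y - 4)² = (-386 - 4)² = (-390)² = 152100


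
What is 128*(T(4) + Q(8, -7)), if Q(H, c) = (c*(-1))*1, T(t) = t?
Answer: 1408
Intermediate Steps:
Q(H, c) = -c (Q(H, c) = -c*1 = -c)
128*(T(4) + Q(8, -7)) = 128*(4 - 1*(-7)) = 128*(4 + 7) = 128*11 = 1408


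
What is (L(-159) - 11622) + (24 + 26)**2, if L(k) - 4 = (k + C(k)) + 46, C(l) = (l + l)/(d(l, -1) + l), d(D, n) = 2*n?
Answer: -1485873/161 ≈ -9229.0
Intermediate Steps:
C(l) = 2*l/(-2 + l) (C(l) = (l + l)/(2*(-1) + l) = (2*l)/(-2 + l) = 2*l/(-2 + l))
L(k) = 50 + k + 2*k/(-2 + k) (L(k) = 4 + ((k + 2*k/(-2 + k)) + 46) = 4 + (46 + k + 2*k/(-2 + k)) = 50 + k + 2*k/(-2 + k))
(L(-159) - 11622) + (24 + 26)**2 = ((-100 + (-159)**2 + 50*(-159))/(-2 - 159) - 11622) + (24 + 26)**2 = ((-100 + 25281 - 7950)/(-161) - 11622) + 50**2 = (-1/161*17231 - 11622) + 2500 = (-17231/161 - 11622) + 2500 = -1888373/161 + 2500 = -1485873/161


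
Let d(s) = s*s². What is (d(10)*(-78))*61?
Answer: -4758000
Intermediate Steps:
d(s) = s³
(d(10)*(-78))*61 = (10³*(-78))*61 = (1000*(-78))*61 = -78000*61 = -4758000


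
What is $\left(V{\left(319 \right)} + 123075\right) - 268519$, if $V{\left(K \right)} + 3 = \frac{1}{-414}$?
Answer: $- \frac{60215059}{414} \approx -1.4545 \cdot 10^{5}$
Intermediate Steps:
$V{\left(K \right)} = - \frac{1243}{414}$ ($V{\left(K \right)} = -3 + \frac{1}{-414} = -3 - \frac{1}{414} = - \frac{1243}{414}$)
$\left(V{\left(319 \right)} + 123075\right) - 268519 = \left(- \frac{1243}{414} + 123075\right) - 268519 = \frac{50951807}{414} - 268519 = - \frac{60215059}{414}$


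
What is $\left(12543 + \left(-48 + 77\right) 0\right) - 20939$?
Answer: $-8396$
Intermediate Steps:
$\left(12543 + \left(-48 + 77\right) 0\right) - 20939 = \left(12543 + 29 \cdot 0\right) - 20939 = \left(12543 + 0\right) - 20939 = 12543 - 20939 = -8396$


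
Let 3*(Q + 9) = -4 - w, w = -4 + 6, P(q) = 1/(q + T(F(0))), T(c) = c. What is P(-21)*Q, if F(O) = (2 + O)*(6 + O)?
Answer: 11/9 ≈ 1.2222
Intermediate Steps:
P(q) = 1/(12 + q) (P(q) = 1/(q + (12 + 0² + 8*0)) = 1/(q + (12 + 0 + 0)) = 1/(q + 12) = 1/(12 + q))
w = 2
Q = -11 (Q = -9 + (-4 - 1*2)/3 = -9 + (-4 - 2)/3 = -9 + (⅓)*(-6) = -9 - 2 = -11)
P(-21)*Q = -11/(12 - 21) = -11/(-9) = -⅑*(-11) = 11/9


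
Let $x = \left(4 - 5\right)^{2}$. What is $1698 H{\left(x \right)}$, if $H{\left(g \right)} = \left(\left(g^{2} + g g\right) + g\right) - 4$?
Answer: $-1698$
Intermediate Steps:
$x = 1$ ($x = \left(-1\right)^{2} = 1$)
$H{\left(g \right)} = -4 + g + 2 g^{2}$ ($H{\left(g \right)} = \left(\left(g^{2} + g^{2}\right) + g\right) - 4 = \left(2 g^{2} + g\right) - 4 = \left(g + 2 g^{2}\right) - 4 = -4 + g + 2 g^{2}$)
$1698 H{\left(x \right)} = 1698 \left(-4 + 1 + 2 \cdot 1^{2}\right) = 1698 \left(-4 + 1 + 2 \cdot 1\right) = 1698 \left(-4 + 1 + 2\right) = 1698 \left(-1\right) = -1698$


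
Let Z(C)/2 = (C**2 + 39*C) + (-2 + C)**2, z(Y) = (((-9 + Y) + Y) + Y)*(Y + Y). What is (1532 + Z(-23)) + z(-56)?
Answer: 21870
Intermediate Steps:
z(Y) = 2*Y*(-9 + 3*Y) (z(Y) = ((-9 + 2*Y) + Y)*(2*Y) = (-9 + 3*Y)*(2*Y) = 2*Y*(-9 + 3*Y))
Z(C) = 2*C**2 + 2*(-2 + C)**2 + 78*C (Z(C) = 2*((C**2 + 39*C) + (-2 + C)**2) = 2*(C**2 + (-2 + C)**2 + 39*C) = 2*C**2 + 2*(-2 + C)**2 + 78*C)
(1532 + Z(-23)) + z(-56) = (1532 + (8 + 4*(-23)**2 + 70*(-23))) + 6*(-56)*(-3 - 56) = (1532 + (8 + 4*529 - 1610)) + 6*(-56)*(-59) = (1532 + (8 + 2116 - 1610)) + 19824 = (1532 + 514) + 19824 = 2046 + 19824 = 21870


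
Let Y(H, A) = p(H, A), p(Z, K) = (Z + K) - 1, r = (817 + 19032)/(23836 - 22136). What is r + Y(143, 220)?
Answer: 635249/1700 ≈ 373.68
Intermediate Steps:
r = 19849/1700 ≈ 11.676
p(Z, K) = -1 + K + Z (p(Z, K) = (K + Z) - 1 = -1 + K + Z)
Y(H, A) = -1 + A + H
r + Y(143, 220) = 19849/1700 + (-1 + 220 + 143) = 19849/1700 + 362 = 635249/1700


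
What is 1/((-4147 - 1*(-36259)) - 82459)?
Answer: -1/50347 ≈ -1.9862e-5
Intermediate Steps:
1/((-4147 - 1*(-36259)) - 82459) = 1/((-4147 + 36259) - 82459) = 1/(32112 - 82459) = 1/(-50347) = -1/50347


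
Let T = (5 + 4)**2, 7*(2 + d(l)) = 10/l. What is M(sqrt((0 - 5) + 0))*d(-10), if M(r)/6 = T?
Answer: -7290/7 ≈ -1041.4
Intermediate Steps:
d(l) = -2 + 10/(7*l) (d(l) = -2 + (10/l)/7 = -2 + 10/(7*l))
T = 81 (T = 9**2 = 81)
M(r) = 486 (M(r) = 6*81 = 486)
M(sqrt((0 - 5) + 0))*d(-10) = 486*(-2 + (10/7)/(-10)) = 486*(-2 + (10/7)*(-1/10)) = 486*(-2 - 1/7) = 486*(-15/7) = -7290/7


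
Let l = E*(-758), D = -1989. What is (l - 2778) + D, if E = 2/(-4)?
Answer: -4388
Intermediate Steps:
E = -½ (E = 2*(-¼) = -½ ≈ -0.50000)
l = 379 (l = -½*(-758) = 379)
(l - 2778) + D = (379 - 2778) - 1989 = -2399 - 1989 = -4388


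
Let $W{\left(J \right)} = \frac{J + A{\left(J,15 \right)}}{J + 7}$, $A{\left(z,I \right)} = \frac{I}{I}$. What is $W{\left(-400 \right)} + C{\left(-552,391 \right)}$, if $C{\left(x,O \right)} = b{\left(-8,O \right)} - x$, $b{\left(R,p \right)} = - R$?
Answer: $\frac{73493}{131} \approx 561.02$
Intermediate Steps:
$A{\left(z,I \right)} = 1$
$C{\left(x,O \right)} = 8 - x$ ($C{\left(x,O \right)} = \left(-1\right) \left(-8\right) - x = 8 - x$)
$W{\left(J \right)} = \frac{1 + J}{7 + J}$ ($W{\left(J \right)} = \frac{J + 1}{J + 7} = \frac{1 + J}{7 + J}$)
$W{\left(-400 \right)} + C{\left(-552,391 \right)} = \frac{1 - 400}{7 - 400} + \left(8 - -552\right) = \frac{1}{-393} \left(-399\right) + \left(8 + 552\right) = \left(- \frac{1}{393}\right) \left(-399\right) + 560 = \frac{133}{131} + 560 = \frac{73493}{131}$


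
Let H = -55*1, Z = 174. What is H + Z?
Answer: 119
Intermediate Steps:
H = -55
H + Z = -55 + 174 = 119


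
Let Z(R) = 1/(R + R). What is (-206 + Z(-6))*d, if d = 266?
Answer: -328909/6 ≈ -54818.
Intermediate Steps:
Z(R) = 1/(2*R)
(-206 + Z(-6))*d = (-206 + (1/2)/(-6))*266 = (-206 + (1/2)*(-1/6))*266 = (-206 - 1/12)*266 = -2473/12*266 = -328909/6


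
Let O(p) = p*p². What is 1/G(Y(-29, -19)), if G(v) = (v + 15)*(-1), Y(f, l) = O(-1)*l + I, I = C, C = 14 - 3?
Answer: -1/45 ≈ -0.022222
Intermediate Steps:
O(p) = p³
C = 11
I = 11
Y(f, l) = 11 - l (Y(f, l) = (-1)³*l + 11 = -l + 11 = 11 - l)
G(v) = -15 - v (G(v) = (15 + v)*(-1) = -15 - v)
1/G(Y(-29, -19)) = 1/(-15 - (11 - 1*(-19))) = 1/(-15 - (11 + 19)) = 1/(-15 - 1*30) = 1/(-15 - 30) = 1/(-45) = -1/45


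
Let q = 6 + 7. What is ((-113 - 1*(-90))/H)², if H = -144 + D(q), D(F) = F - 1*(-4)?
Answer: 529/16129 ≈ 0.032798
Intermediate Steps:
q = 13
D(F) = 4 + F (D(F) = F + 4 = 4 + F)
H = -127 (H = -144 + (4 + 13) = -144 + 17 = -127)
((-113 - 1*(-90))/H)² = ((-113 - 1*(-90))/(-127))² = ((-113 + 90)*(-1/127))² = (-23*(-1/127))² = (23/127)² = 529/16129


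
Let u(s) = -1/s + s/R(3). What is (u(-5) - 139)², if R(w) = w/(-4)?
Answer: 3928324/225 ≈ 17459.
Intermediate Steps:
R(w) = -w/4 (R(w) = w*(-¼) = -w/4)
u(s) = -1/s - 4*s/3 (u(s) = -1/s + s/((-¼*3)) = -1/s + s/(-¾) = -1/s + s*(-4/3) = -1/s - 4*s/3)
(u(-5) - 139)² = ((-1/(-5) - 4/3*(-5)) - 139)² = ((-1*(-⅕) + 20/3) - 139)² = ((⅕ + 20/3) - 139)² = (103/15 - 139)² = (-1982/15)² = 3928324/225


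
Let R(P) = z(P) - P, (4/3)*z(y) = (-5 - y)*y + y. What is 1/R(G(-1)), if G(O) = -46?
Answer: -1/1403 ≈ -0.00071276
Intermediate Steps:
z(y) = 3*y/4 + 3*y*(-5 - y)/4 (z(y) = 3*((-5 - y)*y + y)/4 = 3*(y*(-5 - y) + y)/4 = 3*(y + y*(-5 - y))/4 = 3*y/4 + 3*y*(-5 - y)/4)
R(P) = -P - 3*P*(4 + P)/4 (R(P) = -3*P*(4 + P)/4 - P = -P - 3*P*(4 + P)/4)
1/R(G(-1)) = 1/((¼)*(-46)*(-16 - 3*(-46))) = 1/((¼)*(-46)*(-16 + 138)) = 1/((¼)*(-46)*122) = 1/(-1403) = -1/1403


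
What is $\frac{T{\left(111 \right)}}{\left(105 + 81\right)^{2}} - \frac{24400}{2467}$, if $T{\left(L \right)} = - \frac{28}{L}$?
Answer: $- \frac{23424968869}{2368416213} \approx -9.8906$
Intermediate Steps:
$\frac{T{\left(111 \right)}}{\left(105 + 81\right)^{2}} - \frac{24400}{2467} = \frac{\left(-28\right) \frac{1}{111}}{\left(105 + 81\right)^{2}} - \frac{24400}{2467} = \frac{\left(-28\right) \frac{1}{111}}{186^{2}} - \frac{24400}{2467} = - \frac{28}{111 \cdot 34596} - \frac{24400}{2467} = \left(- \frac{28}{111}\right) \frac{1}{34596} - \frac{24400}{2467} = - \frac{7}{960039} - \frac{24400}{2467} = - \frac{23424968869}{2368416213}$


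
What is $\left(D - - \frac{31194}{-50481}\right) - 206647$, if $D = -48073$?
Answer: $- \frac{1428727946}{5609} \approx -2.5472 \cdot 10^{5}$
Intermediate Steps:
$\left(D - - \frac{31194}{-50481}\right) - 206647 = \left(-48073 - - \frac{31194}{-50481}\right) - 206647 = \left(-48073 - \left(-31194\right) \left(- \frac{1}{50481}\right)\right) - 206647 = \left(-48073 - \frac{3466}{5609}\right) - 206647 = - \frac{269644923}{5609} - 206647 = - \frac{1428727946}{5609}$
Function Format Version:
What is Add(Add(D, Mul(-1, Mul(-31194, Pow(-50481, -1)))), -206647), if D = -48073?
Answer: Rational(-1428727946, 5609) ≈ -2.5472e+5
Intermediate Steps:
Add(Add(D, Mul(-1, Mul(-31194, Pow(-50481, -1)))), -206647) = Add(Add(-48073, Mul(-1, Mul(-31194, Pow(-50481, -1)))), -206647) = Add(Add(-48073, Mul(-1, Mul(-31194, Rational(-1, 50481)))), -206647) = Add(Add(-48073, Mul(-1, Rational(3466, 5609))), -206647) = Add(Add(-48073, Rational(-3466, 5609)), -206647) = Add(Rational(-269644923, 5609), -206647) = Rational(-1428727946, 5609)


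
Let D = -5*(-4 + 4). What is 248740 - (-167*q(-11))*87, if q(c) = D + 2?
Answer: 277798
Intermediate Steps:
D = 0 (D = -5*0 = 0)
q(c) = 2 (q(c) = 0 + 2 = 2)
248740 - (-167*q(-11))*87 = 248740 - (-167*2)*87 = 248740 - (-334)*87 = 248740 - 1*(-29058) = 248740 + 29058 = 277798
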